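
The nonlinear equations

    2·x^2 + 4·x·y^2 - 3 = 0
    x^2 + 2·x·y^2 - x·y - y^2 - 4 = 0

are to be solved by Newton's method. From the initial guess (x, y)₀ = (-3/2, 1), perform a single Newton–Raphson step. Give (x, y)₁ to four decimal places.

(-3.4773, 0.9545)

At (-3/2, 1): F = (-4.5000, -4.2500).
Jacobian J = [[4·x + 4·y^2, 8·x·y], [2·x + 2·y^2 - y, 4·x·y - x - 2·y]].
At the point, J = [[-2.0000, -12.0000], [-2.0000, -6.5000]] (det J = -11.0000).
Solving J·Δ = −F gives Δ = (-1.9773, -0.0455).
Then the next iterate is (x, y)₁ = (-3.4773, 0.9545).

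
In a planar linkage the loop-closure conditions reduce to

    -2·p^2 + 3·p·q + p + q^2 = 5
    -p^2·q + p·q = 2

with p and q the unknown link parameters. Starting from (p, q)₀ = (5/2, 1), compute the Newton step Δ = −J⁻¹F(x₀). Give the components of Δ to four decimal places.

(-1.3058, -0.1405)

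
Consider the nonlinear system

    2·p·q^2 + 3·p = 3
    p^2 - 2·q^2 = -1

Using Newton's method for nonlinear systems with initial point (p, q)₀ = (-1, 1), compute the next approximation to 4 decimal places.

At (-1, 1): F = (-8.0000, 0.0000).
Jacobian J = [[2·q^2 + 3, 4·p·q], [2·p, -4·q]].
At the point, J = [[5.0000, -4.0000], [-2.0000, -4.0000]] (det J = -28.0000).
Solving J·Δ = −F gives Δ = (1.1429, -0.5714).
Then the next iterate is (p, q)₁ = (0.1429, 0.4286).

(0.1429, 0.4286)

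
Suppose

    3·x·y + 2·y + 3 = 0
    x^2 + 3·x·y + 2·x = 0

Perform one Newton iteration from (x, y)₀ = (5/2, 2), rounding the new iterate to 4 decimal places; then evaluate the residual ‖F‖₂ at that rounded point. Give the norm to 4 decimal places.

8.3224

At (5/2, 2): F = (22.0000, 26.2500).
Jacobian J = [[3·y, 3·x + 2], [2·x + 3·y + 2, 3·x]].
At the point, J = [[6.0000, 9.5000], [13.0000, 7.5000]] (det J = -78.5000).
Solving J·Δ = −F gives Δ = (-1.0748, -1.6369).
Then the next iterate is (x, y)₁ = (1.4252, 0.3631).
Re-evaluating at (1.4252, 0.3631): F = (5.278670, 6.434065), so ‖F‖₂ = 8.3224.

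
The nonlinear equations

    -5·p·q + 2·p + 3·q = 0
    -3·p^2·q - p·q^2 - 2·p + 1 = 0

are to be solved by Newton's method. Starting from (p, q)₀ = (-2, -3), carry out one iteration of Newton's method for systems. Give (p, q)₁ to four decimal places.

(-3.3054, 2.0148)

At (-2, -3): F = (-43.0000, 59.0000).
Jacobian J = [[-5·q + 2, -5·p + 3], [-6·p·q - q^2 - 2, -3·p^2 - 2·p·q]].
At the point, J = [[17.0000, 13.0000], [-47.0000, -24.0000]] (det J = 203.0000).
Solving J·Δ = −F gives Δ = (-1.3054, 5.0148).
Then the next iterate is (p, q)₁ = (-3.3054, 2.0148).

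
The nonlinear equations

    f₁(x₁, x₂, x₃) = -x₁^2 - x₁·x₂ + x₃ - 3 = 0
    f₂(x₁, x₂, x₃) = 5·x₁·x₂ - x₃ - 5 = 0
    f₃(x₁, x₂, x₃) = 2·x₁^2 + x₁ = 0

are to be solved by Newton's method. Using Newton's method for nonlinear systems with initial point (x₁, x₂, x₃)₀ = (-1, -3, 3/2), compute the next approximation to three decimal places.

At (-1, -3, 3/2): F = (-5.500, 8.500, 1.000).
Jacobian J = [[-2·x₁ - x₂, -x₁, 1], [5·x₂, 5·x₁, -1], [4·x₁ + 1, 0, 0]].
At the point, J = [[5.000, 1.000, 1.000], [-15.000, -5.000, -1.000], [-3.000, 0.000, 0.000]] (det J = -12.000).
Solving J·Δ = −F gives Δ = (0.333, -0.083, 3.917).
Then the next iterate is (x₁, x₂, x₃)₁ = (-0.667, -3.083, 5.417).

(-0.667, -3.083, 5.417)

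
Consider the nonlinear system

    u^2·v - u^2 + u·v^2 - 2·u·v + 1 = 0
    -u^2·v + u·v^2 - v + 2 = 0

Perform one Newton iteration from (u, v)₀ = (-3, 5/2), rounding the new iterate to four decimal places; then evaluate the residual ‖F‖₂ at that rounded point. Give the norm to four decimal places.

At (-3, 5/2): F = (10.7500, -41.7500).
Jacobian J = [[2·u·v - 2·u + v^2 - 2·v, u^2 + 2·u·v - 2·u], [-2·u·v + v^2, -u^2 + 2·u·v - 1]].
At the point, J = [[-7.7500, 0.0000], [21.2500, -25.0000]] (det J = 193.7500).
Solving J·Δ = −F gives Δ = (1.3871, -0.4910).
Then the next iterate is (u, v)₁ = (-1.6129, 2.0090).
Re-evaluating at (-1.6129, 2.0090): F = (3.595697, -11.745101), so ‖F‖₂ = 12.2832.

12.2832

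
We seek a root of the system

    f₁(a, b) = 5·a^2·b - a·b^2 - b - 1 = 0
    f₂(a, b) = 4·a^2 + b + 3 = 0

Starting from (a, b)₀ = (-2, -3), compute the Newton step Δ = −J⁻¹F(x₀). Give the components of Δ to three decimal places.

At (-2, -3): F = (-40.000, 16.000).
Jacobian J = [[10·a·b - b^2, 5·a^2 - 2·a·b - 1], [8·a, 1]].
At the point, J = [[51.000, 7.000], [-16.000, 1.000]] (det J = 163.000).
Solving J·Δ = −F gives Δ = (0.933, -1.080).

(0.933, -1.080)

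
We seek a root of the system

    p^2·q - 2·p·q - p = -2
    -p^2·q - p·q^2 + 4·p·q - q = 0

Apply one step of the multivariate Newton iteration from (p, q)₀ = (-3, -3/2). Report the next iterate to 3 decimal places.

(-3.653, 0.146)

At (-3, -3/2): F = (-17.500, 39.750).
Jacobian J = [[2·p·q - 2·q - 1, p^2 - 2·p], [-2·p·q - q^2 + 4·q, -p^2 - 2·p·q + 4·p - 1]].
At the point, J = [[11.000, 15.000], [-17.250, -31.000]] (det J = -82.250).
Solving J·Δ = −F gives Δ = (-0.653, 1.646).
Then the next iterate is (p, q)₁ = (-3.653, 0.146).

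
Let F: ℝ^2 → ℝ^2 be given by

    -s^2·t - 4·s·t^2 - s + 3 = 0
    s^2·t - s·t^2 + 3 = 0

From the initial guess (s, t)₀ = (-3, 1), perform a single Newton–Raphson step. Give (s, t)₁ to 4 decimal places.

(-2.2500, 0.3500)

At (-3, 1): F = (9.0000, 15.0000).
Jacobian J = [[-2·s·t - 4·t^2 - 1, -s^2 - 8·s·t], [2·s·t - t^2, s^2 - 2·s·t]].
At the point, J = [[1.0000, 15.0000], [-7.0000, 15.0000]] (det J = 120.0000).
Solving J·Δ = −F gives Δ = (0.7500, -0.6500).
Then the next iterate is (s, t)₁ = (-2.2500, 0.3500).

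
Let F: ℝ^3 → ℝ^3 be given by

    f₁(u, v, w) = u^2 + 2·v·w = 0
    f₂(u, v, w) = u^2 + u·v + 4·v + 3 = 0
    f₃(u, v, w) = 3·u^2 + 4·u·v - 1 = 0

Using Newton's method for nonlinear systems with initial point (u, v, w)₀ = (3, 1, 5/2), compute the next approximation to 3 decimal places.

(2.457, -1.171, 2.557)

At (3, 1, 5/2): F = (14.000, 19.000, 38.000).
Jacobian J = [[2·u, 2·w, 2·v], [2·u + v, u + 4, 0], [6·u + 4·v, 4·u, 0]].
At the point, J = [[6.000, 5.000, 2.000], [7.000, 7.000, 0.000], [22.000, 12.000, 0.000]] (det J = -140.000).
Solving J·Δ = −F gives Δ = (-0.543, -2.171, 0.057).
Then the next iterate is (u, v, w)₁ = (2.457, -1.171, 2.557).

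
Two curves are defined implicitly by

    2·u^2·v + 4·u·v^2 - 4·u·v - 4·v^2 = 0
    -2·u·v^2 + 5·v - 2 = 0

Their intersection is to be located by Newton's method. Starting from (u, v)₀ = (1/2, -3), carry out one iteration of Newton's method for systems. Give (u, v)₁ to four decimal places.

(0.3088, -0.9493)

At (1/2, -3): F = (-13.5000, -26.0000).
Jacobian J = [[4·u·v + 4·v^2 - 4·v, 2·u^2 + 8·u·v - 4·u - 8·v], [-2·v^2, -4·u·v + 5]].
At the point, J = [[42.0000, 10.5000], [-18.0000, 11.0000]] (det J = 651.0000).
Solving J·Δ = −F gives Δ = (-0.1912, 2.0507).
Then the next iterate is (u, v)₁ = (0.3088, -0.9493).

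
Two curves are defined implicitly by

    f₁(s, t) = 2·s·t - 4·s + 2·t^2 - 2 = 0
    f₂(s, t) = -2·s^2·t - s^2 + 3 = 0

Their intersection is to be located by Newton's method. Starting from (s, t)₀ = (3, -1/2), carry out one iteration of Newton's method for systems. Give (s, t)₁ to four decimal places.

(-0.1667, -0.3333)

At (3, -1/2): F = (-16.5000, 3.0000).
Jacobian J = [[2·t - 4, 2·s + 4·t], [-4·s·t - 2·s, -2·s^2]].
At the point, J = [[-5.0000, 4.0000], [0.0000, -18.0000]] (det J = 90.0000).
Solving J·Δ = −F gives Δ = (-3.1667, 0.1667).
Then the next iterate is (s, t)₁ = (-0.1667, -0.3333).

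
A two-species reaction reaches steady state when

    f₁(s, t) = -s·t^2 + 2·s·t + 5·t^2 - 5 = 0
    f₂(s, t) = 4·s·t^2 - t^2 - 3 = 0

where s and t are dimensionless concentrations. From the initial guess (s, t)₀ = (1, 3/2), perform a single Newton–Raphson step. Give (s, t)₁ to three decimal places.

At (1, 3/2): F = (7.000, 3.750).
Jacobian J = [[-t^2 + 2·t, -2·s·t + 2·s + 10·t], [4·t^2, 8·s·t - 2·t]].
At the point, J = [[0.750, 14.000], [9.000, 9.000]] (det J = -119.250).
Solving J·Δ = −F gives Δ = (0.088, -0.505).
Then the next iterate is (s, t)₁ = (1.088, 0.995).

(1.088, 0.995)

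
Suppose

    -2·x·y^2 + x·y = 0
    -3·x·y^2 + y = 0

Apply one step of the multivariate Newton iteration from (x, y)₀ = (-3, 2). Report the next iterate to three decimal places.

At (-3, 2): F = (18.000, 38.000).
Jacobian J = [[-2·y^2 + y, -4·x·y + x], [-3·y^2, -6·x·y + 1]].
At the point, J = [[-6.000, 21.000], [-12.000, 37.000]] (det J = 30.000).
Solving J·Δ = −F gives Δ = (4.400, 0.400).
Then the next iterate is (x, y)₁ = (1.400, 2.400).

(1.400, 2.400)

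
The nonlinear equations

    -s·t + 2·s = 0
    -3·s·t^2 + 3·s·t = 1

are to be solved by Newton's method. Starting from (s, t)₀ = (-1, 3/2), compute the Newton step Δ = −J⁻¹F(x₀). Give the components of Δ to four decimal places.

(0.8095, 0.0952)

At (-1, 3/2): F = (-0.5000, 1.2500).
Jacobian J = [[-t + 2, -s], [-3·t^2 + 3·t, -6·s·t + 3·s]].
At the point, J = [[0.5000, 1.0000], [-2.2500, 6.0000]] (det J = 5.2500).
Solving J·Δ = −F gives Δ = (0.8095, 0.0952).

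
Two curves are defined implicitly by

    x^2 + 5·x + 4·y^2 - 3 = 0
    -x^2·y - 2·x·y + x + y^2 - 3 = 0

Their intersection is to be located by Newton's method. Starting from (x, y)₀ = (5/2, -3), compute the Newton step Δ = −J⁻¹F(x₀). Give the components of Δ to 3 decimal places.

At (5/2, -3): F = (51.750, 42.250).
Jacobian J = [[2·x + 5, 8·y], [-2·x·y - 2·y + 1, -x^2 - 2·x + 2·y]].
At the point, J = [[10.000, -24.000], [22.000, -17.250]] (det J = 355.500).
Solving J·Δ = −F gives Δ = (-0.341, 2.014).

(-0.341, 2.014)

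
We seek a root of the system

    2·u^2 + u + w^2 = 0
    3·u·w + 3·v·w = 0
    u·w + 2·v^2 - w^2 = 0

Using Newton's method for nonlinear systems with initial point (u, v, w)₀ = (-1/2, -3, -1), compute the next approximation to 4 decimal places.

At (-1/2, -3, -1): F = (1.0000, 10.5000, 17.5000).
Jacobian J = [[4·u + 1, 0, 2·w], [3·w, 3·w, 3·u + 3·v], [w, 4·v, u - 2·w]].
At the point, J = [[-1.0000, 0.0000, -2.0000], [-3.0000, -3.0000, -10.5000], [-1.0000, -12.0000, 1.5000]] (det J = 64.5000).
Solving J·Δ = −F gives Δ = (-0.2558, 1.5581, 0.6279).
Then the next iterate is (u, v, w)₁ = (-0.7558, -1.4419, -0.3721).

(-0.7558, -1.4419, -0.3721)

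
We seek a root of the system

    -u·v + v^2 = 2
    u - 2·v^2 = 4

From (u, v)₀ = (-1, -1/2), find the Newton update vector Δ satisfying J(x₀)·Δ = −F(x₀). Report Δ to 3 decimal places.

At (-1, -1/2): F = (-2.250, -5.500).
Jacobian J = [[-v, -u + 2·v], [1, -4·v]].
At the point, J = [[0.500, 0.000], [1.000, 2.000]] (det J = 1.000).
Solving J·Δ = −F gives Δ = (4.500, 0.500).

(4.500, 0.500)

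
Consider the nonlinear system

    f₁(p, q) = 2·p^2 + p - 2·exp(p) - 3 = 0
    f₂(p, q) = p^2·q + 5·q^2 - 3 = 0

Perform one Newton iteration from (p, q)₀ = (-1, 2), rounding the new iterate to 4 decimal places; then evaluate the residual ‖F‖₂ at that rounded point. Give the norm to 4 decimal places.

At (-1, 2): F = (-2.735759, 19.0000).
Jacobian J = [[4·p - 2·exp(p) + 1, 0], [2·p·q, p^2 + 10·q]].
At the point, J = [[-3.735759, 0.0000], [-4.0000, 21.0000]] (det J = -78.450937).
Solving J·Δ = −F gives Δ = (-0.7323, -1.0443).
Then the next iterate is (p, q)₁ = (-1.7323, 0.9557).
Re-evaluating at (-1.7323, 0.9557): F = (0.915672, 4.434737), so ‖F‖₂ = 4.5283.

4.5283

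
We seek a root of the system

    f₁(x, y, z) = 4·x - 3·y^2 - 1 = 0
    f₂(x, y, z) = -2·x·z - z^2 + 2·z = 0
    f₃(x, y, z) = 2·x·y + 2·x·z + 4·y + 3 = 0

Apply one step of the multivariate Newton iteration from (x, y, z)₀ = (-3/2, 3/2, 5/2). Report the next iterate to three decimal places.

At (-3/2, 3/2, 5/2): F = (-13.750, 6.250, -3.000).
Jacobian J = [[4, -6·y, 0], [-2·z, 0, -2·x - 2·z + 2], [2·y + 2·z, 2·x + 4, 2·x]].
At the point, J = [[4.000, -9.000, 0.000], [-5.000, 0.000, 0.000], [8.000, 1.000, -3.000]] (det J = 135.000).
Solving J·Δ = −F gives Δ = (1.250, -0.972, 2.009).
Then the next iterate is (x, y, z)₁ = (-0.250, 0.528, 4.509).

(-0.250, 0.528, 4.509)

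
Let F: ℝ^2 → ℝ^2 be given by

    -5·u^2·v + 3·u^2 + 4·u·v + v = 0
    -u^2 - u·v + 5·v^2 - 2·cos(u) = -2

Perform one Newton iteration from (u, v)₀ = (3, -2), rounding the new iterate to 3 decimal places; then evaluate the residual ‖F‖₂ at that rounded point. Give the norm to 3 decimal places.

At (3, -2): F = (91.000, 20.97998).
Jacobian J = [[-10·u·v + 6·u + 4·v, -5·u^2 + 4·u + 1], [-2·u - v + 2·sin(u), -u + 10·v]].
At the point, J = [[70.000, -32.000], [-3.71776, -23.000]] (det J = -1728.96832).
Solving J·Δ = −F gives Δ = (-0.822, 1.045).
Then the next iterate is (u, v)₁ = (2.178, -0.955).
Re-evaluating at (2.178, -0.955): F = (27.60718, 5.03758), so ‖F‖₂ = 28.063.

28.063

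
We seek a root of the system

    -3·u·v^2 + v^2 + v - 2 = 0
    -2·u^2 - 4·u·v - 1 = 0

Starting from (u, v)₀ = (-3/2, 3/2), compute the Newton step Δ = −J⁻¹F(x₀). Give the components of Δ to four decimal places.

(0.2469, -0.5833)

At (-3/2, 3/2): F = (11.8750, 3.5000).
Jacobian J = [[-3·v^2, -6·u·v + 2·v + 1], [-4·u - 4·v, -4·u]].
At the point, J = [[-6.7500, 17.5000], [0.0000, 6.0000]] (det J = -40.5000).
Solving J·Δ = −F gives Δ = (0.2469, -0.5833).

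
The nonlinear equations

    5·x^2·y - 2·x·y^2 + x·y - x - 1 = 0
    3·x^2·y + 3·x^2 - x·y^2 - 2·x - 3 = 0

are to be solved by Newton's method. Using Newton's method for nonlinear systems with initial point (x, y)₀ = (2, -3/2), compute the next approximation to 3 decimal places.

(1.323, -0.913)

At (2, -3/2): F = (-45.000, -17.500).
Jacobian J = [[10·x·y - 2·y^2 + y - 1, 5·x^2 - 4·x·y + x], [6·x·y + 6·x - y^2 - 2, 3·x^2 - 2·x·y]].
At the point, J = [[-37.000, 34.000], [-10.250, 18.000]] (det J = -317.500).
Solving J·Δ = −F gives Δ = (-0.677, 0.587).
Then the next iterate is (x, y)₁ = (1.323, -0.913).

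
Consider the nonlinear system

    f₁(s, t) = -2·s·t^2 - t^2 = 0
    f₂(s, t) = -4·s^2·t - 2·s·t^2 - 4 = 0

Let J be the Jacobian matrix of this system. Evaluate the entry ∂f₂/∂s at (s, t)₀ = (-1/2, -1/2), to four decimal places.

-2.5000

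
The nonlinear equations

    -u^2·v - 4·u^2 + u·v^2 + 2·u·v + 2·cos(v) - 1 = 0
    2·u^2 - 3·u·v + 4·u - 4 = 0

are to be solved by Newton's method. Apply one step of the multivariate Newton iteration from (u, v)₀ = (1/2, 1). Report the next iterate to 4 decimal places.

At (1/2, 1): F = (0.330605, -3.0000).
Jacobian J = [[-2·u·v - 8·u + v^2 + 2·v, -u^2 + 2·u·v + 2·u - 2·sin(v)], [4·u - 3·v + 4, -3·u]].
At the point, J = [[-2.0000, 0.067058], [3.0000, -1.5000]] (det J = 2.798826).
Solving J·Δ = −F gives Δ = (0.1053, -1.7894).
Then the next iterate is (u, v)₁ = (0.6053, -0.7894).

(0.6053, -0.7894)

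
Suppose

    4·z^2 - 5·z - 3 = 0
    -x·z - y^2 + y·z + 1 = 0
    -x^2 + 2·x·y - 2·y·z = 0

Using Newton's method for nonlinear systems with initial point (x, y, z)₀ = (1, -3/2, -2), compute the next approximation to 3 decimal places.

(0.248, -1.008, -0.905)

At (1, -3/2, -2): F = (23.000, 3.750, -10.000).
Jacobian J = [[0, 0, 8·z - 5], [-z, -2·y + z, -x + y], [-2·x + 2·y, 2·x - 2·z, -2·y]].
At the point, J = [[0.000, 0.000, -21.000], [2.000, 1.000, -2.500], [-5.000, 6.000, 3.000]] (det J = -357.000).
Solving J·Δ = −F gives Δ = (-0.752, 0.492, 1.095).
Then the next iterate is (x, y, z)₁ = (0.248, -1.008, -0.905).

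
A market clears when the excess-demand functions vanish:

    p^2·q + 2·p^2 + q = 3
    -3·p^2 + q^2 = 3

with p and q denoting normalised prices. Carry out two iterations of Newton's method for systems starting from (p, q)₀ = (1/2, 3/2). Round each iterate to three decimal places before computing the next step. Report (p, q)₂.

At (1/2, 3/2): F = (-0.625, -1.500).
Jacobian J = [[2·p·q + 4·p, p^2 + 1], [-6·p, 2·q]].
At the point, J = [[3.500, 1.250], [-3.000, 3.000]] (det J = 14.250).
Solving J·Δ = −F gives Δ = (0.000, 0.500).
Then the next iterate is (p, q)₁ = (0.500, 2.000).
Round to (0.500, 2.000) and repeat: F = (0.000, 0.250), J = [[4.000, 1.250], [-3.000, 4.000]].
Δ = (0.016, -0.051), so (p, q)₂ = (0.516, 1.949).

(0.516, 1.949)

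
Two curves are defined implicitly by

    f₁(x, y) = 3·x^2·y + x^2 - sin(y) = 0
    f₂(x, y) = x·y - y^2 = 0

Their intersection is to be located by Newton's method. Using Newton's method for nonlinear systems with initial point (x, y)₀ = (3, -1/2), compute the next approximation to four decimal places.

At (3, -1/2): F = (-4.020574, -1.7500).
Jacobian J = [[6·x·y + 2·x, 3·x^2 - cos(y)], [y, x - 2·y]].
At the point, J = [[-3.0000, 26.122417], [-0.5000, 4.0000]] (det J = 1.061209).
Solving J·Δ = −F gives Δ = (-27.9228, -3.0529).
Then the next iterate is (x, y)₁ = (-24.9228, -3.5529).

(-24.9228, -3.5529)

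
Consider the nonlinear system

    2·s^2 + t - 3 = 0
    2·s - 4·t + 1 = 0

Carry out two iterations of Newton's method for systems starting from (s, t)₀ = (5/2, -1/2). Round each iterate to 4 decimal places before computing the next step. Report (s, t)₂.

(1.1045, 0.8022)

At (5/2, -1/2): F = (9.0000, 8.0000).
Jacobian J = [[4·s, 1], [2, -4]].
At the point, J = [[10.0000, 1.0000], [2.0000, -4.0000]] (det J = -42.0000).
Solving J·Δ = −F gives Δ = (-1.0476, 1.4762).
Then the next iterate is (s, t)₁ = (1.4524, 0.9762).
Round to (1.4524, 0.9762) and repeat: F = (2.195132, 0.0000), J = [[5.8096, 1.0000], [2.0000, -4.0000]].
Δ = (-0.3479, -0.1740), so (s, t)₂ = (1.1045, 0.8022).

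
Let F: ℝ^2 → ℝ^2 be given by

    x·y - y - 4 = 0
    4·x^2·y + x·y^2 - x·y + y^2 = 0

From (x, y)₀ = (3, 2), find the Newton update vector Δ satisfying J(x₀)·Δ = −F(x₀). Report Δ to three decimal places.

(-82.000, 82.000)

At (3, 2): F = (0.000, 82.000).
Jacobian J = [[y, x - 1], [8·x·y + y^2 - y, 4·x^2 + 2·x·y - x + 2·y]].
At the point, J = [[2.000, 2.000], [50.000, 49.000]] (det J = -2.000).
Solving J·Δ = −F gives Δ = (-82.000, 82.000).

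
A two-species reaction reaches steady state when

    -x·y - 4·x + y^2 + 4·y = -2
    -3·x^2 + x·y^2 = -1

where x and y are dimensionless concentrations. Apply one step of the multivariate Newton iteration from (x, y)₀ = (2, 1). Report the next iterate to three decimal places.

At (2, 1): F = (-3.000, -9.000).
Jacobian J = [[-y - 4, -x + 2·y + 4], [-6·x + y^2, 2·x·y]].
At the point, J = [[-5.000, 4.000], [-11.000, 4.000]] (det J = 24.000).
Solving J·Δ = −F gives Δ = (-1.000, -0.500).
Then the next iterate is (x, y)₁ = (1.000, 0.500).

(1.000, 0.500)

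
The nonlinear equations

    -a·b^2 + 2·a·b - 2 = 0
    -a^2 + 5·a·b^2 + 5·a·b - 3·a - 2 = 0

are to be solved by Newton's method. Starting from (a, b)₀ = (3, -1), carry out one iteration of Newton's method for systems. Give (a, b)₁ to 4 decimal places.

At (3, -1): F = (-11.0000, -20.0000).
Jacobian J = [[-b^2 + 2·b, -2·a·b + 2·a], [-2·a + 5·b^2 + 5·b - 3, 10·a·b + 5·a]].
At the point, J = [[-3.0000, 12.0000], [-9.0000, -15.0000]] (det J = 153.0000).
Solving J·Δ = −F gives Δ = (-2.6471, 0.2549).
Then the next iterate is (a, b)₁ = (0.3529, -0.7451).

(0.3529, -0.7451)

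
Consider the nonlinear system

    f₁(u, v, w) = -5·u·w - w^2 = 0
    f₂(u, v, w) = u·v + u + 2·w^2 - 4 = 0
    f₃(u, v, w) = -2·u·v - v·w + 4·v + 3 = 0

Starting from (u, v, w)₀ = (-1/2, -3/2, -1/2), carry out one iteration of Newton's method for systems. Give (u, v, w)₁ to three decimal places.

At (-1/2, -3/2, -1/2): F = (-1.500, -3.250, -5.250).
Jacobian J = [[-5·w, 0, -5·u - 2·w], [v + 1, u, 4·w], [-2·v, -2·u - w + 4, -v]].
At the point, J = [[2.500, 0.000, 3.500], [-0.500, -0.500, -2.000], [3.000, 5.500, 1.500]] (det J = 21.250).
Solving J·Δ = −F gives Δ = (4.100, -0.600, -2.500).
Then the next iterate is (u, v, w)₁ = (3.600, -2.100, -3.000).

(3.600, -2.100, -3.000)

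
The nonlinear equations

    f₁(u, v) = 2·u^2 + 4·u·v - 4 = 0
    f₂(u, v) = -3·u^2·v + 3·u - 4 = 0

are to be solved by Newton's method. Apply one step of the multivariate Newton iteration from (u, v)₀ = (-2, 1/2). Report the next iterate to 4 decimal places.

(-1.1111, -0.1667)

At (-2, 1/2): F = (0.0000, -16.0000).
Jacobian J = [[4·u + 4·v, 4·u], [-6·u·v + 3, -3·u^2]].
At the point, J = [[-6.0000, -8.0000], [9.0000, -12.0000]] (det J = 144.0000).
Solving J·Δ = −F gives Δ = (0.8889, -0.6667).
Then the next iterate is (u, v)₁ = (-1.1111, -0.1667).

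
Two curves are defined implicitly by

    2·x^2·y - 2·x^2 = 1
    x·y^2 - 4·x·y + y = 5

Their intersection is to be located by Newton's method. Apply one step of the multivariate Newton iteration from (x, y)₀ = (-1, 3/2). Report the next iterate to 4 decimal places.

At (-1, 3/2): F = (0.0000, 0.2500).
Jacobian J = [[4·x·y - 4·x, 2·x^2], [y^2 - 4·y, 2·x·y - 4·x + 1]].
At the point, J = [[-2.0000, 2.0000], [-3.7500, 2.0000]] (det J = 3.5000).
Solving J·Δ = −F gives Δ = (0.1429, 0.1429).
Then the next iterate is (x, y)₁ = (-0.8571, 1.6429).

(-0.8571, 1.6429)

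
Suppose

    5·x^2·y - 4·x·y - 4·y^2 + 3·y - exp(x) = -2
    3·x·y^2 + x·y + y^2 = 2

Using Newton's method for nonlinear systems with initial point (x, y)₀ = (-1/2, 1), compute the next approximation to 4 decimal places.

(0.0005, 0.3346)

At (-1/2, 1): F = (3.643469, -3.0000).
Jacobian J = [[10·x·y - 4·y - exp(x), 5·x^2 - 4·x - 8·y + 3], [3·y^2 + y, 6·x·y + x + 2·y]].
At the point, J = [[-9.606531, -1.7500], [4.0000, -1.5000]] (det J = 21.409796).
Solving J·Δ = −F gives Δ = (0.5005, -0.6654).
Then the next iterate is (x, y)₁ = (0.0005, 0.3346).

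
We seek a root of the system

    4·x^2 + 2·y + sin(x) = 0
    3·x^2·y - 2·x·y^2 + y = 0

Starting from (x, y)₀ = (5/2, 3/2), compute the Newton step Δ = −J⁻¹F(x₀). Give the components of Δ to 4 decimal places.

(-1.7953, 2.9350)

At (5/2, 3/2): F = (28.598472, 18.3750).
Jacobian J = [[8·x + cos(x), 2], [6·x·y - 2·y^2, 3·x^2 - 4·x·y + 1]].
At the point, J = [[19.198856, 2.0000], [18.0000, 4.7500]] (det J = 55.194568).
Solving J·Δ = −F gives Δ = (-1.7953, 2.9350).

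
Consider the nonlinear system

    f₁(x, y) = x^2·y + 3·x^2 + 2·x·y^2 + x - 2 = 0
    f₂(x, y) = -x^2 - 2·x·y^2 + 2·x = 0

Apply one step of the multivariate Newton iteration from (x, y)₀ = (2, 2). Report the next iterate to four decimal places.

At (2, 2): F = (36.0000, -16.0000).
Jacobian J = [[2·x·y + 6·x + 2·y^2 + 1, x^2 + 4·x·y], [-2·x - 2·y^2 + 2, -4·x·y]].
At the point, J = [[29.0000, 20.0000], [-10.0000, -16.0000]] (det J = -264.0000).
Solving J·Δ = −F gives Δ = (-0.9697, -0.3939).
Then the next iterate is (x, y)₁ = (1.0303, 1.6061).

(1.0303, 1.6061)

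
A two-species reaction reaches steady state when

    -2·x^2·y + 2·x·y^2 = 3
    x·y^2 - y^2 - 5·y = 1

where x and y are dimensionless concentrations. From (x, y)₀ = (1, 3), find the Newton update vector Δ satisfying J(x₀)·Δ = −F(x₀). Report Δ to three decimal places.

At (1, 3): F = (9.000, -16.000).
Jacobian J = [[-4·x·y + 2·y^2, -2·x^2 + 4·x·y], [y^2, 2·x·y - 2·y - 5]].
At the point, J = [[6.000, 10.000], [9.000, -5.000]] (det J = -120.000).
Solving J·Δ = −F gives Δ = (0.958, -1.475).

(0.958, -1.475)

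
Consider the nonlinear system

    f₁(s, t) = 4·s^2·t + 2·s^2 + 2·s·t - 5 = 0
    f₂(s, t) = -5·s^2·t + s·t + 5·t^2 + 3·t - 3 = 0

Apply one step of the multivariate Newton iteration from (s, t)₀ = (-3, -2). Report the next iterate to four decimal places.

At (-3, -2): F = (-47.0000, 107.0000).
Jacobian J = [[8·s·t + 4·s + 2·t, 4·s^2 + 2·s], [-10·s·t + t, -5·s^2 + s + 10·t + 3]].
At the point, J = [[32.0000, 30.0000], [-62.0000, -65.0000]] (det J = -220.0000).
Solving J·Δ = −F gives Δ = (-0.7045, 2.3182).
Then the next iterate is (s, t)₁ = (-3.7045, 0.3182).

(-3.7045, 0.3182)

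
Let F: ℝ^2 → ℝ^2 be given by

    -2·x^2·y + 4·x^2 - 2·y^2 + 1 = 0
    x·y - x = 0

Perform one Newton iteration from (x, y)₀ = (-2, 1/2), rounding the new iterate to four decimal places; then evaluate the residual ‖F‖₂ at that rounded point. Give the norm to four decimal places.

3.2296

At (-2, 1/2): F = (12.5000, 1.0000).
Jacobian J = [[-4·x·y + 8·x, -2·x^2 - 4·y], [y - 1, x]].
At the point, J = [[-12.0000, -10.0000], [-0.5000, -2.0000]] (det J = 19.0000).
Solving J·Δ = −F gives Δ = (0.7895, 0.3026).
Then the next iterate is (x, y)₁ = (-1.2105, 0.8026).
Re-evaluating at (-1.2105, 0.8026): F = (3.220791, 0.238953), so ‖F‖₂ = 3.2296.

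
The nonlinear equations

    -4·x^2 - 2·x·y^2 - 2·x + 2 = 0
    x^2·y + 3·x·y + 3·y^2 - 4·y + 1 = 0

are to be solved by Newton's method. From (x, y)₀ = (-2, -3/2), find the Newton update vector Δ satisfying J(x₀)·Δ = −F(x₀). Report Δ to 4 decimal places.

(1.7349, 1.2902)

At (-2, -3/2): F = (-1.0000, 16.7500).
Jacobian J = [[-8·x - 2·y^2 - 2, -4·x·y], [2·x·y + 3·y, x^2 + 3·x + 6·y - 4]].
At the point, J = [[9.5000, -12.0000], [1.5000, -15.0000]] (det J = -124.5000).
Solving J·Δ = −F gives Δ = (1.7349, 1.2902).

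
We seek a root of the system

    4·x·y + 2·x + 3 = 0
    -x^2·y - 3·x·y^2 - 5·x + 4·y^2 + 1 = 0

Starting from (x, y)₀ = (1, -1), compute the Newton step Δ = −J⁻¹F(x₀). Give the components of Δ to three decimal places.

(-0.167, -0.333)

At (1, -1): F = (1.000, -2.000).
Jacobian J = [[4·y + 2, 4·x], [-2·x·y - 3·y^2 - 5, -x^2 - 6·x·y + 8·y]].
At the point, J = [[-2.000, 4.000], [-6.000, -3.000]] (det J = 30.000).
Solving J·Δ = −F gives Δ = (-0.167, -0.333).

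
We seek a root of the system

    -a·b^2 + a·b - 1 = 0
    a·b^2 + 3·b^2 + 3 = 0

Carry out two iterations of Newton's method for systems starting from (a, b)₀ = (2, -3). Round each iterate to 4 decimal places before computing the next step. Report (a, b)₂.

(1.3600, -0.5850)

At (2, -3): F = (-25.0000, 48.0000).
Jacobian J = [[-b^2 + b, -2·a·b + a], [b^2, 2·a·b + 6·b]].
At the point, J = [[-12.0000, 14.0000], [9.0000, -30.0000]] (det J = 234.0000).
Solving J·Δ = −F gives Δ = (-0.3333, 1.5000).
Then the next iterate is (a, b)₁ = (1.6667, -1.5000).
Round to (1.6667, -1.5000) and repeat: F = (-7.250125, 13.500075), J = [[-3.7500, 6.6668], [2.2500, -14.0001]].
Δ = (-0.3067, 0.9150), so (a, b)₂ = (1.3600, -0.5850).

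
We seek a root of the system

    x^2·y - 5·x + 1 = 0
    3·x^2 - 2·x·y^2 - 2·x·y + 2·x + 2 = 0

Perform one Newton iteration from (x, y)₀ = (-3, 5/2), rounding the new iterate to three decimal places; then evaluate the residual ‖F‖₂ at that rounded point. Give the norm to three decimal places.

At (-3, 5/2): F = (38.500, 75.500).
Jacobian J = [[2·x·y - 5, x^2], [6·x - 2·y^2 - 2·y + 2, -4·x·y - 2·x]].
At the point, J = [[-20.000, 9.000], [-33.500, 36.000]] (det J = -418.500).
Solving J·Δ = −F gives Δ = (1.688, -0.526).
Then the next iterate is (x, y)₁ = (-1.312, 1.974).
Re-evaluating at (-1.312, 1.974): F = (10.95793, 19.94469), so ‖F‖₂ = 22.757.

22.757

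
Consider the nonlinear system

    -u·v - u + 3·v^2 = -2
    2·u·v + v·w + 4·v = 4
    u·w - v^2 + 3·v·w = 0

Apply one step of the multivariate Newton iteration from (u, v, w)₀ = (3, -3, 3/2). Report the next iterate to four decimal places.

(-0.1006, -1.6286, 0.1248)

At (3, -3, 3/2): F = (35.0000, -38.5000, -18.0000).
Jacobian J = [[-v - 1, -u + 6·v, 0], [2·v, 2·u + w + 4, v], [w, -2·v + 3·w, u + 3·v]].
At the point, J = [[2.0000, -21.0000, 0.0000], [-6.0000, 11.5000, -3.0000], [1.5000, 10.5000, -6.0000]] (det J = 775.5000).
Solving J·Δ = −F gives Δ = (-3.1006, 1.3714, -1.3752).
Then the next iterate is (u, v, w)₁ = (-0.1006, -1.6286, 0.1248).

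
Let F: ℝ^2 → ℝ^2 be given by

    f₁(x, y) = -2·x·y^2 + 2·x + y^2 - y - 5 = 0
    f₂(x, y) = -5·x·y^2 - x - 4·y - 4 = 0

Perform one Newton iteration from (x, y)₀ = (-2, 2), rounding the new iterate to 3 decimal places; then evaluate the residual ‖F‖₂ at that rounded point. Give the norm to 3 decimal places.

At (-2, 2): F = (9.000, 30.000).
Jacobian J = [[-2·y^2 + 2, -4·x·y + 2·y - 1], [-5·y^2 - 1, -10·x·y - 4]].
At the point, J = [[-6.000, 19.000], [-21.000, 36.000]] (det J = 183.000).
Solving J·Δ = −F gives Δ = (1.344, -0.049).
Then the next iterate is (x, y)₁ = (-0.656, 1.951).
Re-evaluating at (-0.656, 1.951): F = (0.53740, 1.33700), so ‖F‖₂ = 1.441.

1.441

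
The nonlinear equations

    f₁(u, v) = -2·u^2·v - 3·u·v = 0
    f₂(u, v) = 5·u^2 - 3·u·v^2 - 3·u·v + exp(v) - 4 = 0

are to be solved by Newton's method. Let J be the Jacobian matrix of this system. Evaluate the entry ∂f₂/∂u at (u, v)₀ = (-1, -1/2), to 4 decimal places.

∂f₂/∂u = 10·u - 3·v^2 - 3·v.
At (-1, -1/2) this is -9.2500.

-9.2500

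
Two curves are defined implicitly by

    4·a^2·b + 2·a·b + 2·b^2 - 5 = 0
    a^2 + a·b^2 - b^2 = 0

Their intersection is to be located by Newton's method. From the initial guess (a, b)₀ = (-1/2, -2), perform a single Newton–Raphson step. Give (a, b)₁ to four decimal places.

At (-1/2, -2): F = (3.0000, -5.7500).
Jacobian J = [[8·a·b + 2·b, 4·a^2 + 2·a + 4·b], [2·a + b^2, 2·a·b - 2·b]].
At the point, J = [[4.0000, -8.0000], [3.0000, 6.0000]] (det J = 48.0000).
Solving J·Δ = −F gives Δ = (0.5833, 0.6667).
Then the next iterate is (a, b)₁ = (0.0833, -1.3333).

(0.0833, -1.3333)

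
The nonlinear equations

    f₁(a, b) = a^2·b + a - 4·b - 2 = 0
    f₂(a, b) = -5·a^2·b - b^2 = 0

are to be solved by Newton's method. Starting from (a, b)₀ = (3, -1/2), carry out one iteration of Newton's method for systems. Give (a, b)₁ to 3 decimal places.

At (3, -1/2): F = (-1.500, 22.250).
Jacobian J = [[2·a·b + 1, a^2 - 4], [-10·a·b, -5·a^2 - 2·b]].
At the point, J = [[-2.000, 5.000], [15.000, -44.000]] (det J = 13.000).
Solving J·Δ = −F gives Δ = (3.481, 1.692).
Then the next iterate is (a, b)₁ = (6.481, 1.192).

(6.481, 1.192)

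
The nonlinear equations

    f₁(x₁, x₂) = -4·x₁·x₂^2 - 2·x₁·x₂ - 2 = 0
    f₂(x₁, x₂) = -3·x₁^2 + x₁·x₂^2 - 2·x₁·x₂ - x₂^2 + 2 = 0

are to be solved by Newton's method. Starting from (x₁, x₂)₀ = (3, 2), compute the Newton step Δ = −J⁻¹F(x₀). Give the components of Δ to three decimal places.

At (3, 2): F = (-62.000, -29.000).
Jacobian J = [[-4·x₂^2 - 2·x₂, -8·x₁·x₂ - 2·x₁], [-6·x₁ + x₂^2 - 2·x₂, 2·x₁·x₂ - 2·x₁ - 2·x₂]].
At the point, J = [[-20.000, -54.000], [-18.000, 2.000]] (det J = -1012.000).
Solving J·Δ = −F gives Δ = (-1.670, -0.530).

(-1.670, -0.530)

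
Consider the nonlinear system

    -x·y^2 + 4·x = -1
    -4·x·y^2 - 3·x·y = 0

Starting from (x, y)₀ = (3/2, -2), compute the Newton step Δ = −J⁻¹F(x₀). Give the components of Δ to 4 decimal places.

(-1.8250, -0.1667)

At (3/2, -2): F = (1.0000, -15.0000).
Jacobian J = [[-y^2 + 4, -2·x·y], [-4·y^2 - 3·y, -8·x·y - 3·x]].
At the point, J = [[0.0000, 6.0000], [-10.0000, 19.5000]] (det J = 60.0000).
Solving J·Δ = −F gives Δ = (-1.8250, -0.1667).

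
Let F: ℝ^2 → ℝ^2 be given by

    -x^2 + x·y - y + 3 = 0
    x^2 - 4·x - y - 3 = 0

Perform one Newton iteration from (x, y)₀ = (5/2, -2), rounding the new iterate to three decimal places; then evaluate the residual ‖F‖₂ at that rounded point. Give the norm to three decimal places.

At (5/2, -2): F = (-6.250, -4.750).
Jacobian J = [[-2·x + y, x - 1], [2·x - 4, -1]].
At the point, J = [[-7.000, 1.500], [1.000, -1.000]] (det J = 5.500).
Solving J·Δ = −F gives Δ = (-2.432, -7.182).
Then the next iterate is (x, y)₁ = (0.068, -9.182).
Re-evaluating at (0.068, -9.182): F = (11.553, 5.91462), so ‖F‖₂ = 12.979.

12.979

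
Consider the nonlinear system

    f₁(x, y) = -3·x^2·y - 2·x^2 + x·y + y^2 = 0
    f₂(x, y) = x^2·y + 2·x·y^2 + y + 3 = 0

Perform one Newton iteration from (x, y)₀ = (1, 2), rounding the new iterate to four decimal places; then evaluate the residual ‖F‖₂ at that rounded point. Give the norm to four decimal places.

5.3972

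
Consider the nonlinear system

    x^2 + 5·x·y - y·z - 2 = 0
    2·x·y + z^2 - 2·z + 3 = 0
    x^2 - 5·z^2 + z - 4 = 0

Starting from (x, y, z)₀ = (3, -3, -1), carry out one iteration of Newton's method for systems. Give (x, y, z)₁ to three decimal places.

At (3, -3, -1): F = (-41.000, -12.000, -1.000).
Jacobian J = [[2·x + 5·y, 5·x - z, -y], [2·y, 2·x, 2·z - 2], [2·x, 0, -10·z + 1]].
At the point, J = [[-9.000, 16.000, 3.000], [-6.000, 6.000, -4.000], [6.000, 0.000, 11.000]] (det J = -30.000).
Solving J·Δ = −F gives Δ = (-17.067, -8.800, 9.400).
Then the next iterate is (x, y, z)₁ = (-14.067, -11.800, 8.400).

(-14.067, -11.800, 8.400)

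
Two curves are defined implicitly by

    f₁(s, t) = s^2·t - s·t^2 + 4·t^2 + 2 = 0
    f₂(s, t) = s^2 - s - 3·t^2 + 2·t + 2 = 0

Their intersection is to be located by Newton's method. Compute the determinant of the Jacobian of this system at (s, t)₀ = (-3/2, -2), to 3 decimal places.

-51.000

J = [[2·s·t - t^2, s^2 - 2·s·t + 8·t], [2·s - 1, -6·t + 2]].
At the point, J = [[2.000, -19.750], [-4.000, 14.000]].
det J = -51.000.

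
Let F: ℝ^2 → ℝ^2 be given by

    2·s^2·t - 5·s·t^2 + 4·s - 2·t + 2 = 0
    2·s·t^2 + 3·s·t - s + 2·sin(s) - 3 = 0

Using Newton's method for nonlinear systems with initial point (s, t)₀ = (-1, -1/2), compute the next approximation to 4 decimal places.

At (-1, -1/2): F = (-0.7500, -2.682942).
Jacobian J = [[4·s·t - 5·t^2 + 4, 2·s^2 - 10·s·t - 2], [2·t^2 + 3·t + 2·cos(s) - 1, 4·s·t + 3·s]].
At the point, J = [[4.7500, -5.0000], [-0.919395, -1.0000]] (det J = -9.346977).
Solving J·Δ = −F gives Δ = (-1.3550, -1.4372).
Then the next iterate is (s, t)₁ = (-2.3550, -1.9372).

(-2.3550, -1.9372)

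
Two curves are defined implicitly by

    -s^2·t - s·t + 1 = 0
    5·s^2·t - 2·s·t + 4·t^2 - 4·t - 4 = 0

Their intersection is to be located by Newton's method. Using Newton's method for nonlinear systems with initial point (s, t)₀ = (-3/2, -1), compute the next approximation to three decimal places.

(-1.045, 0.121)

At (-3/2, -1): F = (1.750, -10.250).
Jacobian J = [[-2·s·t - t, -s^2 - s], [10·s·t - 2·t, 5·s^2 - 2·s + 8·t - 4]].
At the point, J = [[-2.000, -0.750], [17.000, 2.250]] (det J = 8.250).
Solving J·Δ = −F gives Δ = (0.455, 1.121).
Then the next iterate is (s, t)₁ = (-1.045, 0.121).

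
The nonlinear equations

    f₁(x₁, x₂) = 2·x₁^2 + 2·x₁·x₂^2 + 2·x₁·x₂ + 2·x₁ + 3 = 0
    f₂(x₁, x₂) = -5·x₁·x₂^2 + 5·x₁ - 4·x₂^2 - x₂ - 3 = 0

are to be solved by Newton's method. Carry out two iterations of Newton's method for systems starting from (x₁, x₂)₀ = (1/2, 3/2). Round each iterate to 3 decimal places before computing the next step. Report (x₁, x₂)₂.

At (1/2, 3/2): F = (8.250, -16.625).
Jacobian J = [[4·x₁ + 2·x₂^2 + 2·x₂ + 2, 4·x₁·x₂ + 2·x₁], [-5·x₂^2 + 5, -10·x₁·x₂ - 8·x₂ - 1]].
At the point, J = [[11.500, 4.000], [-6.250, -20.500]] (det J = -210.750).
Solving J·Δ = −F gives Δ = (-0.487, -0.663).
Then the next iterate is (x₁, x₂)₁ = (0.013, 0.837).
Round to (0.013, 0.837) and repeat: F = (3.06631, -6.61981), J = [[5.12714, 0.06952], [1.49716, -7.80481]].
Δ = (-0.585, -0.960), so (x₁, x₂)₂ = (-0.572, -0.123).

(-0.572, -0.123)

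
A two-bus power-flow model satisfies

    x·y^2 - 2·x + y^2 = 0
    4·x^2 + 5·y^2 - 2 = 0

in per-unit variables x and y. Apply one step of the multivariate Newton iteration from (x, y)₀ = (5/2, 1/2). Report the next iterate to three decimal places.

(1.160, 1.009)

At (5/2, 1/2): F = (-4.125, 24.250).
Jacobian J = [[y^2 - 2, 2·x·y + 2·y], [8·x, 10·y]].
At the point, J = [[-1.750, 3.500], [20.000, 5.000]] (det J = -78.750).
Solving J·Δ = −F gives Δ = (-1.340, 0.509).
Then the next iterate is (x, y)₁ = (1.160, 1.009).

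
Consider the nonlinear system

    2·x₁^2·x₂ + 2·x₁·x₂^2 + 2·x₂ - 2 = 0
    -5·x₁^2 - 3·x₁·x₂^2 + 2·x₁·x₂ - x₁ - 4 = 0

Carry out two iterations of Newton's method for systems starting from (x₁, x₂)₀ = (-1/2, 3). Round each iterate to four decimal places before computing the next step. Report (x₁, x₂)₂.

(-0.2631, 2.6417)

At (-1/2, 3): F = (-3.5000, 5.7500).
Jacobian J = [[4·x₁·x₂ + 2·x₂^2, 2·x₁^2 + 4·x₁·x₂ + 2], [-10·x₁ - 3·x₂^2 + 2·x₂ - 1, -6·x₁·x₂ + 2·x₁]].
At the point, J = [[12.0000, -3.5000], [-17.0000, 8.0000]] (det J = 36.5000).
Solving J·Δ = −F gives Δ = (0.2158, -0.2603).
Then the next iterate is (x₁, x₂)₁ = (-0.2842, 2.7397).
Round to (-0.2842, 2.7397) and repeat: F = (-0.344416, 0.722684), J = [[11.897421, -0.952952], [-15.196468, 4.103336]].
Δ = (0.0211, -0.0980), so (x₁, x₂)₂ = (-0.2631, 2.6417).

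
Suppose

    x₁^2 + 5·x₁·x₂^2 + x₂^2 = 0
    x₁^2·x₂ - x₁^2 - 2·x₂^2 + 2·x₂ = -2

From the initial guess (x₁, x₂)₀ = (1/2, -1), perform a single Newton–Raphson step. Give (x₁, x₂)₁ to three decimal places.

At (1/2, -1): F = (3.750, -2.500).
Jacobian J = [[2·x₁ + 5·x₂^2, 10·x₁·x₂ + 2·x₂], [2·x₁·x₂ - 2·x₁, x₁^2 - 4·x₂ + 2]].
At the point, J = [[6.000, -7.000], [-2.000, 6.250]] (det J = 23.500).
Solving J·Δ = −F gives Δ = (-0.253, 0.319).
Then the next iterate is (x₁, x₂)₁ = (0.247, -0.681).

(0.247, -0.681)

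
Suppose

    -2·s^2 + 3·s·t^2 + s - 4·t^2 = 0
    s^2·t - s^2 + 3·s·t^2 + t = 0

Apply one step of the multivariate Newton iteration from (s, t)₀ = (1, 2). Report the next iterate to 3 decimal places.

(1.055, 0.874)

At (1, 2): F = (-5.000, 15.000).
Jacobian J = [[-4·s + 3·t^2 + 1, 6·s·t - 8·t], [2·s·t - 2·s + 3·t^2, s^2 + 6·s·t + 1]].
At the point, J = [[9.000, -4.000], [14.000, 14.000]] (det J = 182.000).
Solving J·Δ = −F gives Δ = (0.055, -1.126).
Then the next iterate is (s, t)₁ = (1.055, 0.874).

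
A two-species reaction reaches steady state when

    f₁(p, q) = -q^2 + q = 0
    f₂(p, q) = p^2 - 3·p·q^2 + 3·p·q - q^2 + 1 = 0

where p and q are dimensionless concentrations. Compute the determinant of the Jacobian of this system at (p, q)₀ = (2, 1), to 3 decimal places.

4.000

J = [[0, -2·q + 1], [2·p - 3·q^2 + 3·q, -6·p·q + 3·p - 2·q]].
At the point, J = [[0.000, -1.000], [4.000, -8.000]].
det J = 4.000.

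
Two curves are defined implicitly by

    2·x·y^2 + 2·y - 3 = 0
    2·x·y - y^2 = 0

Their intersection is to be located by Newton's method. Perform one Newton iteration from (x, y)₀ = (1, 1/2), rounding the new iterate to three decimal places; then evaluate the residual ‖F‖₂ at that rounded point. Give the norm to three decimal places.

At (1, 1/2): F = (-1.500, 0.750).
Jacobian J = [[2·y^2, 4·x·y + 2], [2·y, 2·x - 2·y]].
At the point, J = [[0.500, 4.000], [1.000, 1.000]] (det J = -3.500).
Solving J·Δ = −F gives Δ = (-1.286, 0.536).
Then the next iterate is (x, y)₁ = (-0.286, 1.036).
Re-evaluating at (-0.286, 1.036): F = (-1.54193, -1.66589), so ‖F‖₂ = 2.270.

2.270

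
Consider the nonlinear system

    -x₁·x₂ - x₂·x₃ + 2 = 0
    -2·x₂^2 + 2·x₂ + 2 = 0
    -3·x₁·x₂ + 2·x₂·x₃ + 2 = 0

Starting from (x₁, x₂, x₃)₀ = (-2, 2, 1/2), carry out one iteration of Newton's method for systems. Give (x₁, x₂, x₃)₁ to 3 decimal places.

At (-2, 2, 1/2): F = (5.000, -2.000, 16.000).
Jacobian J = [[-x₂, -x₁ - x₃, -x₂], [0, -4·x₂ + 2, 0], [-3·x₂, -3·x₁ + 2·x₃, 2·x₂]].
At the point, J = [[-2.000, 1.500, -2.000], [0.000, -6.000, 0.000], [-6.000, 7.000, 4.000]] (det J = 120.000).
Solving J·Δ = −F gives Δ = (2.267, -0.333, -0.017).
Then the next iterate is (x₁, x₂, x₃)₁ = (0.267, 1.667, 0.483).

(0.267, 1.667, 0.483)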